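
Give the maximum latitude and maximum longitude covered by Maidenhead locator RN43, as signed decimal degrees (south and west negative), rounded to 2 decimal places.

44.00, 170.00

Field R=17, N=13: +17·20° lon, +13·10° lat → SW at lon 160°, lat 40°.
Square 4, 3: +4·2° lon, +3·1° lat → SW at lon 168°, lat 43°.
Cell spans 2° lon × 1° lat. NE corner is SW corner plus one full cell.
latitude 44.00, longitude 170.00.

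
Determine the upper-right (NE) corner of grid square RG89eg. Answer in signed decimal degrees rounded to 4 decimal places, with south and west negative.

-20.7083, 176.4167

Field R=17, G=6: +17·20° lon, +6·10° lat → SW at lon 160°, lat -30°.
Square 8, 9: +8·2° lon, +9·1° lat → SW at lon 176°, lat -21°.
Subsquare e=4, g=6: +4·0.0833333° lon, +6·0.0416667° lat → SW at lon 176.333°, lat -20.75°.
Cell spans 0.0833333° lon × 0.0416667° lat. NE corner is SW corner plus one full cell.
latitude -20.7083, longitude 176.4167.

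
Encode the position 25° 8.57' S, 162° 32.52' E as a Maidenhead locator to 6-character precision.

RG14gu

Offset from 180°W / 90°S: lon 342.5420°, lat 64.8572°.
Field: lon ⌊342.5420/20⌋ = 17 → R; lat ⌊64.8572/10⌋ = 6 → G.
Square: lon ⌊2.5420/2⌋ = 1; lat ⌊4.8572/1⌋ = 4.
Subsquare: lon ⌊0.5420/0.0833333⌋ = 6 → g; lat ⌊0.8572/0.0416667⌋ = 20 → u.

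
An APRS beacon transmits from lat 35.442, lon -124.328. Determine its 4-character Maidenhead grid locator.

CM75

Offset from 180°W / 90°S: lon 55.67°, lat 125.44°.
Field: lon ⌊55.67/20⌋ = 2 → C; lat ⌊125.44/10⌋ = 12 → M.
Square: lon ⌊15.67/2⌋ = 7; lat ⌊5.44/1⌋ = 5.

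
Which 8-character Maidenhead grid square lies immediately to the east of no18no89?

NO18no99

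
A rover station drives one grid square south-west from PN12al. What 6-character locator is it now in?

Longitude subsquare a = 0; −1 → -1, wraps to 23 = x, carry into square.
Longitude square 1; −1 → 0.
Latitude subsquare l = 11; −1 → 10 = k.

PN02xk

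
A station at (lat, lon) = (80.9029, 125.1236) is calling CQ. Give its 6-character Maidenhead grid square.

PR20nv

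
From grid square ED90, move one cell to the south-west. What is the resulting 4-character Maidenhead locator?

EC89

Longitude square 9; −1 → 8.
Latitude square 0; −1 → -1, wraps to 9, carry into field.
Latitude field D = 3; −1 → 2 = C.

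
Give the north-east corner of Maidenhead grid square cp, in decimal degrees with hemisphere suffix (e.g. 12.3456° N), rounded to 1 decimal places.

Field C=2, P=15: +2·20° lon, +15·10° lat → SW at lon -140°, lat 60°.
Cell spans 20° lon × 10° lat. NE corner is SW corner plus one full cell.
latitude 70.0° N, longitude 120.0° W.

70.0° N, 120.0° W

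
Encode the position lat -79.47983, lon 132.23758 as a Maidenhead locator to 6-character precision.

PB60cm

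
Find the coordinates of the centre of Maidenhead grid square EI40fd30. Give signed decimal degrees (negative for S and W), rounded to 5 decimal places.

-9.87292, -91.55417

Field E=4, I=8: +4·20° lon, +8·10° lat → SW at lon -100°, lat -10°.
Square 4, 0: +4·2° lon, +0·1° lat → SW at lon -92°, lat -10°.
Subsquare f=5, d=3: +5·0.0833333° lon, +3·0.0416667° lat → SW at lon -91.5833°, lat -9.875°.
Extended square 3, 0: +3·0.00833333° lon, +0·0.00416667° lat → SW at lon -91.5583°, lat -9.875°.
Cell spans 0.00833333° lon × 0.00416667° lat. Centre is SW corner plus half of each.
latitude -9.87292, longitude -91.55417.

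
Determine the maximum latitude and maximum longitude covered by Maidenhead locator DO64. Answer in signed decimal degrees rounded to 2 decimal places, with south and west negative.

55.00, -106.00

Field D=3, O=14: +3·20° lon, +14·10° lat → SW at lon -120°, lat 50°.
Square 6, 4: +6·2° lon, +4·1° lat → SW at lon -108°, lat 54°.
Cell spans 2° lon × 1° lat. NE corner is SW corner plus one full cell.
latitude 55.00, longitude -106.00.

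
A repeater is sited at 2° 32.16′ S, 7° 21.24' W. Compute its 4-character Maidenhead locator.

Offset from 180°W / 90°S: lon 172.65°, lat 87.46°.
Field: lon ⌊172.65/20⌋ = 8 → I; lat ⌊87.46/10⌋ = 8 → I.
Square: lon ⌊12.65/2⌋ = 6; lat ⌊7.46/1⌋ = 7.

II67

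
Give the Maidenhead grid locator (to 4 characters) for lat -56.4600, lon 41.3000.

Offset from 180°W / 90°S: lon 221.30°, lat 33.54°.
Field: lon ⌊221.30/20⌋ = 11 → L; lat ⌊33.54/10⌋ = 3 → D.
Square: lon ⌊1.30/2⌋ = 0; lat ⌊3.54/1⌋ = 3.

LD03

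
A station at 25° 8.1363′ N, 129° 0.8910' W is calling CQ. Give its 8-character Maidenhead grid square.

Shift to the Maidenhead origin (180°W, 90°S): lon 50.98515, lat 115.13560.
Field: 50.98515/20 → 2 → C, 115.13560/10 → 11 → L; chars CL.
Square: 10.98515/2 → 5, 5.13560/1 → 5; chars 55.
Subsquare: 0.98515/0.0833333 → 11 → l, 0.13560/0.0416667 → 3 → d; chars ld.
Extended square: 0.06848/0.00833333 → 8, 0.01060/0.00416667 → 2; chars 82.

CL55ld82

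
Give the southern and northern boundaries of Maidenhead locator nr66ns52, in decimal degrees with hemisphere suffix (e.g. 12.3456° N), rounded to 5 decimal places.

Field N=13, R=17: +13·20° lon, +17·10° lat → SW at lon 80°, lat 80°.
Square 6, 6: +6·2° lon, +6·1° lat → SW at lon 92°, lat 86°.
Subsquare n=13, s=18: +13·0.0833333° lon, +18·0.0416667° lat → SW at lon 93.0833°, lat 86.75°.
Extended square 5, 2: +5·0.00833333° lon, +2·0.00416667° lat → SW at lon 93.125°, lat 86.7583°.
Cell spans 0.00833333° lon × 0.00416667° lat.
south 86.75833° N, north 86.76250° N.

86.75833° N, 86.76250° N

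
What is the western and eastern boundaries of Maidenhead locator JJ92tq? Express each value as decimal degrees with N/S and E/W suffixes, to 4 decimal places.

Field J=9, J=9: +9·20° lon, +9·10° lat → SW at lon 0°, lat 0°.
Square 9, 2: +9·2° lon, +2·1° lat → SW at lon 18°, lat 2°.
Subsquare t=19, q=16: +19·0.0833333° lon, +16·0.0416667° lat → SW at lon 19.5833°, lat 2.66667°.
Cell spans 0.0833333° lon × 0.0416667° lat.
west 19.5833° E, east 19.6667° E.

19.5833° E, 19.6667° E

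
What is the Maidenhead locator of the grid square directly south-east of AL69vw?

AL69wv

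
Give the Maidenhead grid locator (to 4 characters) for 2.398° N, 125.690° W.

CJ72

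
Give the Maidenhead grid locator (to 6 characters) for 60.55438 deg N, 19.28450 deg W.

Shift to the Maidenhead origin (180°W, 90°S): lon 160.7155, lat 150.5544.
Field (20°×10°, letters A–R): lon ⌊160.7155/20⌋ = 8 → I; lat ⌊150.5544/10⌋ = 15 → P.
Square (2°×1°, digits 0–9): lon ⌊0.7155/2⌋ = 0; lat ⌊0.5544/1⌋ = 0.
Subsquare (5′×2.5′, letters a–x): lon ⌊0.7155/0.0833333⌋ = 8 → i; lat ⌊0.5544/0.0416667⌋ = 13 → n.

IP00in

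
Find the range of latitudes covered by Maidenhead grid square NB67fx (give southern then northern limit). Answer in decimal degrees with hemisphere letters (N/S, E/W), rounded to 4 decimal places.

72.0417° S, 72.0000° S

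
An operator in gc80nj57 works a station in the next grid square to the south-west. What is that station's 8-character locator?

Longitude extended square 5; −1 → 4.
Latitude extended square 7; −1 → 6.

GC80nj46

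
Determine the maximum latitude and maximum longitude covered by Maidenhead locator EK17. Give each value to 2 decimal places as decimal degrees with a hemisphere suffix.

18.00° N, 96.00° W

Field E=4, K=10: +4·20° lon, +10·10° lat → SW at lon -100°, lat 10°.
Square 1, 7: +1·2° lon, +7·1° lat → SW at lon -98°, lat 17°.
Cell spans 2° lon × 1° lat. NE corner is SW corner plus one full cell.
latitude 18.00° N, longitude 96.00° W.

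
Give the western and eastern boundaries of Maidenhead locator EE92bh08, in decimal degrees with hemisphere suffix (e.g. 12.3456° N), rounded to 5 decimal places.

81.91667° W, 81.90833° W

Field E=4, E=4: +4·20° lon, +4·10° lat → SW at lon -100°, lat -50°.
Square 9, 2: +9·2° lon, +2·1° lat → SW at lon -82°, lat -48°.
Subsquare b=1, h=7: +1·0.0833333° lon, +7·0.0416667° lat → SW at lon -81.9167°, lat -47.7083°.
Extended square 0, 8: +0·0.00833333° lon, +8·0.00416667° lat → SW at lon -81.9167°, lat -47.675°.
Cell spans 0.00833333° lon × 0.00416667° lat.
west 81.91667° W, east 81.90833° W.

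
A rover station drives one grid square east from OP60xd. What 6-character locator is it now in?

OP70ad

Longitude subsquare x = 23; +1 → 24, wraps to 0 = a, carry into square.
Longitude square 6; +1 → 7.
The latitude characters are unchanged.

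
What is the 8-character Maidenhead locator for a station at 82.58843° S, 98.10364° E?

NA97bj28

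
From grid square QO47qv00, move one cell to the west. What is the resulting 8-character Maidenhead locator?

QO47pv90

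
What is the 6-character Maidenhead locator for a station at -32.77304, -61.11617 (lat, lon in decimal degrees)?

FF97kf

Offset from 180°W / 90°S: lon 118.8838°, lat 57.2270°.
Field: 118.8838/20 → 5 → F, 57.2270/10 → 5 → F; chars FF.
Square: 18.8838/2 → 9, 7.2270/1 → 7; chars 97.
Subsquare: 0.8838/0.0833333 → 10 → k, 0.2270/0.0416667 → 5 → f; chars kf.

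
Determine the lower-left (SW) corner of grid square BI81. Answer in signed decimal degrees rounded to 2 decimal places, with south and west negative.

Field B=1, I=8: +1·20° lon, +8·10° lat → SW at lon -160°, lat -10°.
Square 8, 1: +8·2° lon, +1·1° lat → SW at lon -144°, lat -9°.
latitude -9.00, longitude -144.00.

-9.00, -144.00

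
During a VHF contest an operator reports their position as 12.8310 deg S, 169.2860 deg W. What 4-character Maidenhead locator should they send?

AH57

Add 180° to longitude and 90° to latitude: 10.71, 77.17.
Field: lon ⌊10.71/20⌋ = 0 → A; lat ⌊77.17/10⌋ = 7 → H.
Square: lon ⌊10.71/2⌋ = 5; lat ⌊7.17/1⌋ = 7.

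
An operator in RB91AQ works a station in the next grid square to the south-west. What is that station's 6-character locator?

RB81xp

Longitude subsquare a = 0; −1 → -1, wraps to 23 = x, carry into square.
Longitude square 9; −1 → 8.
Latitude subsquare q = 16; −1 → 15 = p.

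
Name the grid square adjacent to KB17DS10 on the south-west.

KB17dr09

Longitude extended square 1; −1 → 0.
Latitude extended square 0; −1 → -1, wraps to 9, carry into subsquare.
Latitude subsquare s = 18; −1 → 17 = r.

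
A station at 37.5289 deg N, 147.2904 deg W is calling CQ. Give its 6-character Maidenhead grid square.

BM67im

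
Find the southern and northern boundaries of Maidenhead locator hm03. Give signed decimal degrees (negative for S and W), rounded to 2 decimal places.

Field H=7, M=12: +7·20° lon, +12·10° lat → SW at lon -40°, lat 30°.
Square 0, 3: +0·2° lon, +3·1° lat → SW at lon -40°, lat 33°.
Cell spans 2° lon × 1° lat.
south 33.00, north 34.00.

33.00, 34.00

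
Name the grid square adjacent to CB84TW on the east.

CB84uw

Longitude subsquare t = 19; +1 → 20 = u.
The latitude characters are unchanged.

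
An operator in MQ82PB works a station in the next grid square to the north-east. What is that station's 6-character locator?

Longitude subsquare p = 15; +1 → 16 = q.
Latitude subsquare b = 1; +1 → 2 = c.

MQ82qc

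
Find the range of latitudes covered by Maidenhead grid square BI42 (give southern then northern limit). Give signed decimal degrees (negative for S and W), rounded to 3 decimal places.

-8.000, -7.000

Field B=1, I=8: +1·20° lon, +8·10° lat → SW at lon -160°, lat -10°.
Square 4, 2: +4·2° lon, +2·1° lat → SW at lon -152°, lat -8°.
Cell spans 2° lon × 1° lat.
south -8.000, north -7.000.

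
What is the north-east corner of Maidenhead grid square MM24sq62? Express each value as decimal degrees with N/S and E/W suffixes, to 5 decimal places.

34.67917° N, 65.55833° E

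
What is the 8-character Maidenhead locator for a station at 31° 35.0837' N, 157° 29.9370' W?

BM11go00

Shift to the Maidenhead origin (180°W, 90°S): lon 22.50105, lat 121.58473.
Field: lon ⌊22.50105/20⌋ = 1 → B; lat ⌊121.58473/10⌋ = 12 → M.
Square: lon ⌊2.50105/2⌋ = 1; lat ⌊1.58473/1⌋ = 1.
Subsquare: lon ⌊0.50105/0.0833333⌋ = 6 → g; lat ⌊0.58473/0.0416667⌋ = 14 → o.
Extended square: lon ⌊0.00105/0.00833333⌋ = 0; lat ⌊0.00139/0.00416667⌋ = 0.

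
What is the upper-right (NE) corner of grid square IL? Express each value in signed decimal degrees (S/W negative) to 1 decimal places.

30.0, 0.0

Field I=8, L=11: +8·20° lon, +11·10° lat → SW at lon -20°, lat 20°.
Cell spans 20° lon × 10° lat. NE corner is SW corner plus one full cell.
latitude 30.0, longitude 0.0.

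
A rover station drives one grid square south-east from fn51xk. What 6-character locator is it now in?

Longitude subsquare x = 23; +1 → 24, wraps to 0 = a, carry into square.
Longitude square 5; +1 → 6.
Latitude subsquare k = 10; −1 → 9 = j.

FN61aj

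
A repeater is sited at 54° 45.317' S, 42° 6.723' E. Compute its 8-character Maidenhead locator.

LD15bf38

Shift to the Maidenhead origin (180°W, 90°S): lon 222.11205, lat 35.24472.
Field (20°×10°, letters A–R): 222.11205/20 → 11 → L, 35.24472/10 → 3 → D; chars LD.
Square (2°×1°, digits 0–9): 2.11205/2 → 1, 5.24472/1 → 5; chars 15.
Subsquare (5′×2.5′, letters a–x): 0.11205/0.0833333 → 1 → b, 0.24472/0.0416667 → 5 → f; chars bf.
Extended square (30″×15″, digits 0–9): 0.02872/0.00833333 → 3, 0.03638/0.00416667 → 8; chars 38.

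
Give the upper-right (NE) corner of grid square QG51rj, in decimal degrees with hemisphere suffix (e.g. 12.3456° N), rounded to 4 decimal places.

Field Q=16, G=6: +16·20° lon, +6·10° lat → SW at lon 140°, lat -30°.
Square 5, 1: +5·2° lon, +1·1° lat → SW at lon 150°, lat -29°.
Subsquare r=17, j=9: +17·0.0833333° lon, +9·0.0416667° lat → SW at lon 151.417°, lat -28.625°.
Cell spans 0.0833333° lon × 0.0416667° lat. NE corner is SW corner plus one full cell.
latitude 28.5833° S, longitude 151.5000° E.

28.5833° S, 151.5000° E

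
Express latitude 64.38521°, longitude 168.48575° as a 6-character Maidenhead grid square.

RP44fj

Shift to the Maidenhead origin (180°W, 90°S): lon 348.4857, lat 154.3852.
Field (20°×10°, letters A–R): 348.4857/20 → 17 → R, 154.3852/10 → 15 → P; chars RP.
Square (2°×1°, digits 0–9): 8.4857/2 → 4, 4.3852/1 → 4; chars 44.
Subsquare (5′×2.5′, letters a–x): 0.4857/0.0833333 → 5 → f, 0.3852/0.0416667 → 9 → j; chars fj.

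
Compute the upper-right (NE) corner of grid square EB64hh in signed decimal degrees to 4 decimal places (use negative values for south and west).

-75.6667, -87.3333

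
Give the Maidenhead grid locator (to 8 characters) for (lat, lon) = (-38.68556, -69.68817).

FF51dh75

Offset from 180°W / 90°S: lon 110.31183°, lat 51.31444°.
Field: 110.31183/20 → 5 → F, 51.31444/10 → 5 → F; chars FF.
Square: 10.31183/2 → 5, 1.31444/1 → 1; chars 51.
Subsquare: 0.31183/0.0833333 → 3 → d, 0.31444/0.0416667 → 7 → h; chars dh.
Extended square: 0.06183/0.00833333 → 7, 0.02277/0.00416667 → 5; chars 75.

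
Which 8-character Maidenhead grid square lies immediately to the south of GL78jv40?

Latitude extended square 0; −1 → -1, wraps to 9, carry into subsquare.
Latitude subsquare v = 21; −1 → 20 = u.
The longitude characters are unchanged.

GL78ju49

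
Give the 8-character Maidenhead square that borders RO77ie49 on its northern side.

Latitude extended square 9; +1 → 10, wraps to 0, carry into subsquare.
Latitude subsquare e = 4; +1 → 5 = f.
The longitude characters are unchanged.

RO77if40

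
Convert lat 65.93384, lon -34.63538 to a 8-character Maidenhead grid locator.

HP25qw34

Add 180° to longitude and 90° to latitude: 145.36462, 155.93384.
Field: lon ⌊145.36462/20⌋ = 7 → H; lat ⌊155.93384/10⌋ = 15 → P.
Square: lon ⌊5.36462/2⌋ = 2; lat ⌊5.93384/1⌋ = 5.
Subsquare: lon ⌊1.36462/0.0833333⌋ = 16 → q; lat ⌊0.93384/0.0416667⌋ = 22 → w.
Extended square: lon ⌊0.03129/0.00833333⌋ = 3; lat ⌊0.01717/0.00416667⌋ = 4.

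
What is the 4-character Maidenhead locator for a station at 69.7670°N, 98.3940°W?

EP09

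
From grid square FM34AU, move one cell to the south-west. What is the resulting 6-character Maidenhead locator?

FM24xt

Longitude subsquare a = 0; −1 → -1, wraps to 23 = x, carry into square.
Longitude square 3; −1 → 2.
Latitude subsquare u = 20; −1 → 19 = t.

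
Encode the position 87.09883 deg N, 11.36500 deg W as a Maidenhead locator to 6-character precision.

IR47hc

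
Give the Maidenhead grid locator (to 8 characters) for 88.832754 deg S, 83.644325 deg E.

NA11te70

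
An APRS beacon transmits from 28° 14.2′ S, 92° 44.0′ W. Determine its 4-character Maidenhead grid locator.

EG31

Add 180° to longitude and 90° to latitude: 87.27, 61.76.
Field: 87.27/20 → 4 → E, 61.76/10 → 6 → G; chars EG.
Square: 7.27/2 → 3, 1.76/1 → 1; chars 31.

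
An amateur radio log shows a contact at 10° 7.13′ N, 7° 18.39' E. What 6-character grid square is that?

Add 180° to longitude and 90° to latitude: 187.3065, 100.1188.
Field: lon ⌊187.3065/20⌋ = 9 → J; lat ⌊100.1188/10⌋ = 10 → K.
Square: lon ⌊7.3065/2⌋ = 3; lat ⌊0.1188/1⌋ = 0.
Subsquare: lon ⌊1.3065/0.0833333⌋ = 15 → p; lat ⌊0.1188/0.0416667⌋ = 2 → c.

JK30pc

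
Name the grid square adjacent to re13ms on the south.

RE13mr

Latitude subsquare s = 18; −1 → 17 = r.
The longitude characters are unchanged.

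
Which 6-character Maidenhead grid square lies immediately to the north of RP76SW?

Latitude subsquare w = 22; +1 → 23 = x.
The longitude characters are unchanged.

RP76sx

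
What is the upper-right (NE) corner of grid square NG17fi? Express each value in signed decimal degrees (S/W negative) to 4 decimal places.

-22.6250, 82.5000

Field N=13, G=6: +13·20° lon, +6·10° lat → SW at lon 80°, lat -30°.
Square 1, 7: +1·2° lon, +7·1° lat → SW at lon 82°, lat -23°.
Subsquare f=5, i=8: +5·0.0833333° lon, +8·0.0416667° lat → SW at lon 82.4167°, lat -22.6667°.
Cell spans 0.0833333° lon × 0.0416667° lat. NE corner is SW corner plus one full cell.
latitude -22.6250, longitude 82.5000.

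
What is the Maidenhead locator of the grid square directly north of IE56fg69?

IE56fh60

Latitude extended square 9; +1 → 10, wraps to 0, carry into subsquare.
Latitude subsquare g = 6; +1 → 7 = h.
The longitude characters are unchanged.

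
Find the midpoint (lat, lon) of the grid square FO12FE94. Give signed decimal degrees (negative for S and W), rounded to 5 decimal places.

52.18542, -77.50417

Field F=5, O=14: +5·20° lon, +14·10° lat → SW at lon -80°, lat 50°.
Square 1, 2: +1·2° lon, +2·1° lat → SW at lon -78°, lat 52°.
Subsquare f=5, e=4: +5·0.0833333° lon, +4·0.0416667° lat → SW at lon -77.5833°, lat 52.1667°.
Extended square 9, 4: +9·0.00833333° lon, +4·0.00416667° lat → SW at lon -77.5083°, lat 52.1833°.
Cell spans 0.00833333° lon × 0.00416667° lat. Centre is SW corner plus half of each.
latitude 52.18542, longitude -77.50417.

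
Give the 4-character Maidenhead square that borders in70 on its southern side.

Latitude square 0; −1 → -1, wraps to 9, carry into field.
Latitude field N = 13; −1 → 12 = M.
The longitude characters are unchanged.

IM79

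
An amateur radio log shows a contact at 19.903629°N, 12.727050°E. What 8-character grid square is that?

JK69iv76

Offset from 180°W / 90°S: lon 192.72705°, lat 109.90363°.
Field (20°×10°, letters A–R): 192.72705/20 → 9 → J, 109.90363/10 → 10 → K; chars JK.
Square (2°×1°, digits 0–9): 12.72705/2 → 6, 9.90363/1 → 9; chars 69.
Subsquare (5′×2.5′, letters a–x): 0.72705/0.0833333 → 8 → i, 0.90363/0.0416667 → 21 → v; chars iv.
Extended square (30″×15″, digits 0–9): 0.06038/0.00833333 → 7, 0.02863/0.00416667 → 6; chars 76.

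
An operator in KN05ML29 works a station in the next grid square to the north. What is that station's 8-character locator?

KN05mm20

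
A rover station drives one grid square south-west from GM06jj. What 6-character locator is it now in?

Longitude subsquare j = 9; −1 → 8 = i.
Latitude subsquare j = 9; −1 → 8 = i.

GM06ii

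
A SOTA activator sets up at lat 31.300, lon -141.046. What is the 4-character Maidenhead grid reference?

BM91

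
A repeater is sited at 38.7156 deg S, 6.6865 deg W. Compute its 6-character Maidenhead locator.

IF61pg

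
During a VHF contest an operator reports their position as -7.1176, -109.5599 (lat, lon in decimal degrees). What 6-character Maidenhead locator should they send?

Add 180° to longitude and 90° to latitude: 70.4401, 82.8824.
Field: 70.4401/20 → 3 → D, 82.8824/10 → 8 → I; chars DI.
Square: 10.4401/2 → 5, 2.8824/1 → 2; chars 52.
Subsquare: 0.4401/0.0833333 → 5 → f, 0.8824/0.0416667 → 21 → v; chars fv.

DI52fv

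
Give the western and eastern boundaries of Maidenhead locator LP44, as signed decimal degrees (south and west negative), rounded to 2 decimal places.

Field L=11, P=15: +11·20° lon, +15·10° lat → SW at lon 40°, lat 60°.
Square 4, 4: +4·2° lon, +4·1° lat → SW at lon 48°, lat 64°.
Cell spans 2° lon × 1° lat.
west 48.00, east 50.00.

48.00, 50.00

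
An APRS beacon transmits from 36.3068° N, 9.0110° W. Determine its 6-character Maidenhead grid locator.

Add 180° to longitude and 90° to latitude: 170.9890, 126.3068.
Field: 170.9890/20 → 8 → I, 126.3068/10 → 12 → M; chars IM.
Square: 10.9890/2 → 5, 6.3068/1 → 6; chars 56.
Subsquare: 0.9890/0.0833333 → 11 → l, 0.3068/0.0416667 → 7 → h; chars lh.

IM56lh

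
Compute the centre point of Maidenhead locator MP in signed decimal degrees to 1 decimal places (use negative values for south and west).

65.0, 70.0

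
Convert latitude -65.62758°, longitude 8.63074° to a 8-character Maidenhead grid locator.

JC44hi59

Add 180° to longitude and 90° to latitude: 188.63074, 24.37242.
Field: 188.63074/20 → 9 → J, 24.37242/10 → 2 → C; chars JC.
Square: 8.63074/2 → 4, 4.37242/1 → 4; chars 44.
Subsquare: 0.63074/0.0833333 → 7 → h, 0.37242/0.0416667 → 8 → i; chars hi.
Extended square: 0.04741/0.00833333 → 5, 0.03909/0.00416667 → 9; chars 59.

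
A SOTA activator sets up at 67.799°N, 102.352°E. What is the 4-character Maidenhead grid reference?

OP17

Offset from 180°W / 90°S: lon 282.35°, lat 157.80°.
Field (20°×10°, letters A–R): lon ⌊282.35/20⌋ = 14 → O; lat ⌊157.80/10⌋ = 15 → P.
Square (2°×1°, digits 0–9): lon ⌊2.35/2⌋ = 1; lat ⌊7.80/1⌋ = 7.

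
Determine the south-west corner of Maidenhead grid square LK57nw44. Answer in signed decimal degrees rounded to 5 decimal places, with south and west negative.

Field L=11, K=10: +11·20° lon, +10·10° lat → SW at lon 40°, lat 10°.
Square 5, 7: +5·2° lon, +7·1° lat → SW at lon 50°, lat 17°.
Subsquare n=13, w=22: +13·0.0833333° lon, +22·0.0416667° lat → SW at lon 51.0833°, lat 17.9167°.
Extended square 4, 4: +4·0.00833333° lon, +4·0.00416667° lat → SW at lon 51.1167°, lat 17.9333°.
latitude 17.93333, longitude 51.11667.

17.93333, 51.11667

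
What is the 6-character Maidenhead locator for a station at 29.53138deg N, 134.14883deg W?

CL29wm

Shift to the Maidenhead origin (180°W, 90°S): lon 45.8512, lat 119.5314.
Field: lon ⌊45.8512/20⌋ = 2 → C; lat ⌊119.5314/10⌋ = 11 → L.
Square: lon ⌊5.8512/2⌋ = 2; lat ⌊9.5314/1⌋ = 9.
Subsquare: lon ⌊1.8512/0.0833333⌋ = 22 → w; lat ⌊0.5314/0.0416667⌋ = 12 → m.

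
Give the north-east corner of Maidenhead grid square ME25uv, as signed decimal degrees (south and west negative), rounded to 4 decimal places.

-44.0833, 65.7500

Field M=12, E=4: +12·20° lon, +4·10° lat → SW at lon 60°, lat -50°.
Square 2, 5: +2·2° lon, +5·1° lat → SW at lon 64°, lat -45°.
Subsquare u=20, v=21: +20·0.0833333° lon, +21·0.0416667° lat → SW at lon 65.6667°, lat -44.125°.
Cell spans 0.0833333° lon × 0.0416667° lat. NE corner is SW corner plus one full cell.
latitude -44.0833, longitude 65.7500.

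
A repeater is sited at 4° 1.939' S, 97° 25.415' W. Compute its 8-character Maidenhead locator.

EI15gx92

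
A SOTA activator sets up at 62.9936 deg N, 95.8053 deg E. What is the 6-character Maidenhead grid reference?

Shift to the Maidenhead origin (180°W, 90°S): lon 275.8053, lat 152.9936.
Field: 275.8053/20 → 13 → N, 152.9936/10 → 15 → P; chars NP.
Square: 15.8053/2 → 7, 2.9936/1 → 2; chars 72.
Subsquare: 1.8053/0.0833333 → 21 → v, 0.9936/0.0416667 → 23 → x; chars vx.

NP72vx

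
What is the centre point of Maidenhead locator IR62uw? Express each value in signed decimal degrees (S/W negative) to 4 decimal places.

82.9375, -6.2917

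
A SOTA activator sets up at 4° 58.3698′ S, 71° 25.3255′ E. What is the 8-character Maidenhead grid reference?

MI55ra06

Add 180° to longitude and 90° to latitude: 251.42209, 85.02717.
Field (20°×10°, letters A–R): lon ⌊251.42209/20⌋ = 12 → M; lat ⌊85.02717/10⌋ = 8 → I.
Square (2°×1°, digits 0–9): lon ⌊11.42209/2⌋ = 5; lat ⌊5.02717/1⌋ = 5.
Subsquare (5′×2.5′, letters a–x): lon ⌊1.42209/0.0833333⌋ = 17 → r; lat ⌊0.02717/0.0416667⌋ = 0 → a.
Extended square (30″×15″, digits 0–9): lon ⌊0.00542/0.00833333⌋ = 0; lat ⌊0.02717/0.00416667⌋ = 6.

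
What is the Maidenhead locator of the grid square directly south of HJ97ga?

HJ96gx

Latitude subsquare a = 0; −1 → -1, wraps to 23 = x, carry into square.
Latitude square 7; −1 → 6.
The longitude characters are unchanged.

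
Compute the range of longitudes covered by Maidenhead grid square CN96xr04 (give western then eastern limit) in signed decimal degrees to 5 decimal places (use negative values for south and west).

-120.08333, -120.07500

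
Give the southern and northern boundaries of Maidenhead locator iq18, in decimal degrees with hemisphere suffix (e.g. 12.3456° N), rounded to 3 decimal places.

Field I=8, Q=16: +8·20° lon, +16·10° lat → SW at lon -20°, lat 70°.
Square 1, 8: +1·2° lon, +8·1° lat → SW at lon -18°, lat 78°.
Cell spans 2° lon × 1° lat.
south 78.000° N, north 79.000° N.

78.000° N, 79.000° N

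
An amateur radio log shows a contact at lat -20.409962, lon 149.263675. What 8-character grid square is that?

QG49po11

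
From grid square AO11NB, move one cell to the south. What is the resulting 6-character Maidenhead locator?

Latitude subsquare b = 1; −1 → 0 = a.
The longitude characters are unchanged.

AO11na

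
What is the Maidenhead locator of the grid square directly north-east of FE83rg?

FE83sh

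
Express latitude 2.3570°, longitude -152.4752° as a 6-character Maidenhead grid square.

BJ32si

Shift to the Maidenhead origin (180°W, 90°S): lon 27.5248, lat 92.3570.
Field: 27.5248/20 → 1 → B, 92.3570/10 → 9 → J; chars BJ.
Square: 7.5248/2 → 3, 2.3570/1 → 2; chars 32.
Subsquare: 1.5248/0.0833333 → 18 → s, 0.3570/0.0416667 → 8 → i; chars si.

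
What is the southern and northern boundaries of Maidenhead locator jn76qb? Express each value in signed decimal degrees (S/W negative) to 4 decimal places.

46.0417, 46.0833

Field J=9, N=13: +9·20° lon, +13·10° lat → SW at lon 0°, lat 40°.
Square 7, 6: +7·2° lon, +6·1° lat → SW at lon 14°, lat 46°.
Subsquare q=16, b=1: +16·0.0833333° lon, +1·0.0416667° lat → SW at lon 15.3333°, lat 46.0417°.
Cell spans 0.0833333° lon × 0.0416667° lat.
south 46.0417, north 46.0833.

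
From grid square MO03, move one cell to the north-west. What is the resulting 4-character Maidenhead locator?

LO94

Longitude square 0; −1 → -1, wraps to 9, carry into field.
Longitude field M = 12; −1 → 11 = L.
Latitude square 3; +1 → 4.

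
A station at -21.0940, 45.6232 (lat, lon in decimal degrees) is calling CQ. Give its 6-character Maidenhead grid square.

LG28tv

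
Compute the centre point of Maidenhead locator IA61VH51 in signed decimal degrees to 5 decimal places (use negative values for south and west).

-88.70208, -6.20417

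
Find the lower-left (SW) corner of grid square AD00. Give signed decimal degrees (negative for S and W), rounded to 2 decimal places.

Field A=0, D=3: +0·20° lon, +3·10° lat → SW at lon -180°, lat -60°.
Square 0, 0: +0·2° lon, +0·1° lat → SW at lon -180°, lat -60°.
latitude -60.00, longitude -180.00.

-60.00, -180.00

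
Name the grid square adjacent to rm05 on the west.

QM95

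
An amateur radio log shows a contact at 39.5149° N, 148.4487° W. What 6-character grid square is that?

BM59sm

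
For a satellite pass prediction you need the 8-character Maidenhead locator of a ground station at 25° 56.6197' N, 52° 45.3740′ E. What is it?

Shift to the Maidenhead origin (180°W, 90°S): lon 232.75623, lat 115.94366.
Field: 232.75623/20 → 11 → L, 115.94366/10 → 11 → L; chars LL.
Square: 12.75623/2 → 6, 5.94366/1 → 5; chars 65.
Subsquare: 0.75623/0.0833333 → 9 → j, 0.94366/0.0416667 → 22 → w; chars jw.
Extended square: 0.00623/0.00833333 → 0, 0.02700/0.00416667 → 6; chars 06.

LL65jw06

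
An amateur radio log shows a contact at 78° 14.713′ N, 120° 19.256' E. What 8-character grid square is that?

PQ08df88

Shift to the Maidenhead origin (180°W, 90°S): lon 300.32093, lat 168.24522.
Field (20°×10°, letters A–R): 300.32093/20 → 15 → P, 168.24522/10 → 16 → Q; chars PQ.
Square (2°×1°, digits 0–9): 0.32093/2 → 0, 8.24522/1 → 8; chars 08.
Subsquare (5′×2.5′, letters a–x): 0.32093/0.0833333 → 3 → d, 0.24522/0.0416667 → 5 → f; chars df.
Extended square (30″×15″, digits 0–9): 0.07093/0.00833333 → 8, 0.03688/0.00416667 → 8; chars 88.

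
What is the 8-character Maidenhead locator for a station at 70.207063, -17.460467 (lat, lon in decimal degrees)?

IQ10ge49

Offset from 180°W / 90°S: lon 162.53953°, lat 160.20706°.
Field: lon ⌊162.53953/20⌋ = 8 → I; lat ⌊160.20706/10⌋ = 16 → Q.
Square: lon ⌊2.53953/2⌋ = 1; lat ⌊0.20706/1⌋ = 0.
Subsquare: lon ⌊0.53953/0.0833333⌋ = 6 → g; lat ⌊0.20706/0.0416667⌋ = 4 → e.
Extended square: lon ⌊0.03953/0.00833333⌋ = 4; lat ⌊0.04040/0.00416667⌋ = 9.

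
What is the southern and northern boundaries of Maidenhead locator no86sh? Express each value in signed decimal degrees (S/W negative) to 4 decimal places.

Field N=13, O=14: +13·20° lon, +14·10° lat → SW at lon 80°, lat 50°.
Square 8, 6: +8·2° lon, +6·1° lat → SW at lon 96°, lat 56°.
Subsquare s=18, h=7: +18·0.0833333° lon, +7·0.0416667° lat → SW at lon 97.5°, lat 56.2917°.
Cell spans 0.0833333° lon × 0.0416667° lat.
south 56.2917, north 56.3333.

56.2917, 56.3333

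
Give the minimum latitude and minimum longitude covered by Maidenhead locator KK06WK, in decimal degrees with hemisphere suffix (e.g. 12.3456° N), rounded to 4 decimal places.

Field K=10, K=10: +10·20° lon, +10·10° lat → SW at lon 20°, lat 10°.
Square 0, 6: +0·2° lon, +6·1° lat → SW at lon 20°, lat 16°.
Subsquare w=22, k=10: +22·0.0833333° lon, +10·0.0416667° lat → SW at lon 21.8333°, lat 16.4167°.
latitude 16.4167° N, longitude 21.8333° E.

16.4167° N, 21.8333° E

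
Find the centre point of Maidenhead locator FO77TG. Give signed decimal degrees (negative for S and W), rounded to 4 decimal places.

Field F=5, O=14: +5·20° lon, +14·10° lat → SW at lon -80°, lat 50°.
Square 7, 7: +7·2° lon, +7·1° lat → SW at lon -66°, lat 57°.
Subsquare t=19, g=6: +19·0.0833333° lon, +6·0.0416667° lat → SW at lon -64.4167°, lat 57.25°.
Cell spans 0.0833333° lon × 0.0416667° lat. Centre is SW corner plus half of each.
latitude 57.2708, longitude -64.3750.

57.2708, -64.3750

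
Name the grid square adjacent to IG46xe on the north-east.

IG56af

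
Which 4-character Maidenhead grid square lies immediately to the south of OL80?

Latitude square 0; −1 → -1, wraps to 9, carry into field.
Latitude field L = 11; −1 → 10 = K.
The longitude characters are unchanged.

OK89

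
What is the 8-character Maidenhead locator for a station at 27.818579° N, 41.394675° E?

LL07qt76

Shift to the Maidenhead origin (180°W, 90°S): lon 221.39468, lat 117.81858.
Field (20°×10°, letters A–R): 221.39468/20 → 11 → L, 117.81858/10 → 11 → L; chars LL.
Square (2°×1°, digits 0–9): 1.39468/2 → 0, 7.81858/1 → 7; chars 07.
Subsquare (5′×2.5′, letters a–x): 1.39468/0.0833333 → 16 → q, 0.81858/0.0416667 → 19 → t; chars qt.
Extended square (30″×15″, digits 0–9): 0.06134/0.00833333 → 7, 0.02691/0.00416667 → 6; chars 76.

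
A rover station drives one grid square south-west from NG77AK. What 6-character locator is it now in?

NG67xj

Longitude subsquare a = 0; −1 → -1, wraps to 23 = x, carry into square.
Longitude square 7; −1 → 6.
Latitude subsquare k = 10; −1 → 9 = j.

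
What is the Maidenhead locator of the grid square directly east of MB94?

Longitude square 9; +1 → 10, wraps to 0, carry into field.
Longitude field M = 12; +1 → 13 = N.
The latitude characters are unchanged.

NB04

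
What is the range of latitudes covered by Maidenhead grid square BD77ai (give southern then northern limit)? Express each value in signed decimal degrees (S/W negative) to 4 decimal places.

-52.6667, -52.6250

Field B=1, D=3: +1·20° lon, +3·10° lat → SW at lon -160°, lat -60°.
Square 7, 7: +7·2° lon, +7·1° lat → SW at lon -146°, lat -53°.
Subsquare a=0, i=8: +0·0.0833333° lon, +8·0.0416667° lat → SW at lon -146°, lat -52.6667°.
Cell spans 0.0833333° lon × 0.0416667° lat.
south -52.6667, north -52.6250.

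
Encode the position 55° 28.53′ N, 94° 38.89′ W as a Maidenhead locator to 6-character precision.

EO25ql

Add 180° to longitude and 90° to latitude: 85.3518, 145.4755.
Field: lon ⌊85.3518/20⌋ = 4 → E; lat ⌊145.4755/10⌋ = 14 → O.
Square: lon ⌊5.3518/2⌋ = 2; lat ⌊5.4755/1⌋ = 5.
Subsquare: lon ⌊1.3518/0.0833333⌋ = 16 → q; lat ⌊0.4755/0.0416667⌋ = 11 → l.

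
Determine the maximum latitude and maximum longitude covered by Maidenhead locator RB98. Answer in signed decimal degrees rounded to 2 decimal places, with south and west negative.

Field R=17, B=1: +17·20° lon, +1·10° lat → SW at lon 160°, lat -80°.
Square 9, 8: +9·2° lon, +8·1° lat → SW at lon 178°, lat -72°.
Cell spans 2° lon × 1° lat. NE corner is SW corner plus one full cell.
latitude -71.00, longitude 180.00.

-71.00, 180.00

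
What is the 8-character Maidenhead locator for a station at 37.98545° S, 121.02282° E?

Add 180° to longitude and 90° to latitude: 301.02282, 52.01455.
Field (20°×10°, letters A–R): lon ⌊301.02282/20⌋ = 15 → P; lat ⌊52.01455/10⌋ = 5 → F.
Square (2°×1°, digits 0–9): lon ⌊1.02282/2⌋ = 0; lat ⌊2.01455/1⌋ = 2.
Subsquare (5′×2.5′, letters a–x): lon ⌊1.02282/0.0833333⌋ = 12 → m; lat ⌊0.01455/0.0416667⌋ = 0 → a.
Extended square (30″×15″, digits 0–9): lon ⌊0.02282/0.00833333⌋ = 2; lat ⌊0.01455/0.00416667⌋ = 3.

PF02ma23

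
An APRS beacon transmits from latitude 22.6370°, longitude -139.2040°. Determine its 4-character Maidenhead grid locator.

CL02

Add 180° to longitude and 90° to latitude: 40.80, 112.64.
Field (20°×10°, letters A–R): 40.80/20 → 2 → C, 112.64/10 → 11 → L; chars CL.
Square (2°×1°, digits 0–9): 0.80/2 → 0, 2.64/1 → 2; chars 02.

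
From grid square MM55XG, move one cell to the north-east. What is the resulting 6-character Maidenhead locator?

MM65ah

Longitude subsquare x = 23; +1 → 24, wraps to 0 = a, carry into square.
Longitude square 5; +1 → 6.
Latitude subsquare g = 6; +1 → 7 = h.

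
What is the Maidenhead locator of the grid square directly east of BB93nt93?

Longitude extended square 9; +1 → 10, wraps to 0, carry into subsquare.
Longitude subsquare n = 13; +1 → 14 = o.
The latitude characters are unchanged.

BB93ot03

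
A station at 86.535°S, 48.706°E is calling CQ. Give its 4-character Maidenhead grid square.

LA43

Add 180° to longitude and 90° to latitude: 228.71, 3.47.
Field: 228.71/20 → 11 → L, 3.47/10 → 0 → A; chars LA.
Square: 8.71/2 → 4, 3.47/1 → 3; chars 43.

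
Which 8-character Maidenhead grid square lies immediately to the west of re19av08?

RE09xv98

Longitude extended square 0; −1 → -1, wraps to 9, carry into subsquare.
Longitude subsquare a = 0; −1 → -1, wraps to 23 = x, carry into square.
Longitude square 1; −1 → 0.
The latitude characters are unchanged.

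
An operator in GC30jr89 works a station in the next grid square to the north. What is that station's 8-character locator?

GC30js80

Latitude extended square 9; +1 → 10, wraps to 0, carry into subsquare.
Latitude subsquare r = 17; +1 → 18 = s.
The longitude characters are unchanged.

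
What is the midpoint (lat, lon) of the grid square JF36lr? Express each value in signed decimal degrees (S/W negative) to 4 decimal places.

-33.2708, 6.9583

Field J=9, F=5: +9·20° lon, +5·10° lat → SW at lon 0°, lat -40°.
Square 3, 6: +3·2° lon, +6·1° lat → SW at lon 6°, lat -34°.
Subsquare l=11, r=17: +11·0.0833333° lon, +17·0.0416667° lat → SW at lon 6.91667°, lat -33.2917°.
Cell spans 0.0833333° lon × 0.0416667° lat. Centre is SW corner plus half of each.
latitude -33.2708, longitude 6.9583.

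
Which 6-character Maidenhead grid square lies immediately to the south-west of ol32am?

OL22xl

Longitude subsquare a = 0; −1 → -1, wraps to 23 = x, carry into square.
Longitude square 3; −1 → 2.
Latitude subsquare m = 12; −1 → 11 = l.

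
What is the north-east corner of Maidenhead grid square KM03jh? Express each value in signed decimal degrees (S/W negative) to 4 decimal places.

33.3333, 20.8333

Field K=10, M=12: +10·20° lon, +12·10° lat → SW at lon 20°, lat 30°.
Square 0, 3: +0·2° lon, +3·1° lat → SW at lon 20°, lat 33°.
Subsquare j=9, h=7: +9·0.0833333° lon, +7·0.0416667° lat → SW at lon 20.75°, lat 33.2917°.
Cell spans 0.0833333° lon × 0.0416667° lat. NE corner is SW corner plus one full cell.
latitude 33.3333, longitude 20.8333.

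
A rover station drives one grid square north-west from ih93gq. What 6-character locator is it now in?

Longitude subsquare g = 6; −1 → 5 = f.
Latitude subsquare q = 16; +1 → 17 = r.

IH93fr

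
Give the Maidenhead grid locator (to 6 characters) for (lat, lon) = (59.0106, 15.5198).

JO79sa

Shift to the Maidenhead origin (180°W, 90°S): lon 195.5198, lat 149.0106.
Field: lon ⌊195.5198/20⌋ = 9 → J; lat ⌊149.0106/10⌋ = 14 → O.
Square: lon ⌊15.5198/2⌋ = 7; lat ⌊9.0106/1⌋ = 9.
Subsquare: lon ⌊1.5198/0.0833333⌋ = 18 → s; lat ⌊0.0106/0.0416667⌋ = 0 → a.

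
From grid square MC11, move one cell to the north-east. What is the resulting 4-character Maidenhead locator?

Longitude square 1; +1 → 2.
Latitude square 1; +1 → 2.

MC22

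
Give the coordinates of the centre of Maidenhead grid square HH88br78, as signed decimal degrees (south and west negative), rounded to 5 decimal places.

Field H=7, H=7: +7·20° lon, +7·10° lat → SW at lon -40°, lat -20°.
Square 8, 8: +8·2° lon, +8·1° lat → SW at lon -24°, lat -12°.
Subsquare b=1, r=17: +1·0.0833333° lon, +17·0.0416667° lat → SW at lon -23.9167°, lat -11.2917°.
Extended square 7, 8: +7·0.00833333° lon, +8·0.00416667° lat → SW at lon -23.8583°, lat -11.2583°.
Cell spans 0.00833333° lon × 0.00416667° lat. Centre is SW corner plus half of each.
latitude -11.25625, longitude -23.85417.

-11.25625, -23.85417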